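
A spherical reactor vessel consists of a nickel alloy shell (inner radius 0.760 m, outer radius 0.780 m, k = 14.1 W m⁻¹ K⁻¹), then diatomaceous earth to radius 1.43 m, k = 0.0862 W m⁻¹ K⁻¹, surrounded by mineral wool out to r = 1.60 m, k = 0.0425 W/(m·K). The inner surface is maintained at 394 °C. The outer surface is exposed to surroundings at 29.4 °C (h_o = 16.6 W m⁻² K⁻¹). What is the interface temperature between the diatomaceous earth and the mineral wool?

Resistance network (inner→outer):
  R_nickel alloy = (1/0.760 − 1/0.780)/(4πk) = 0.03374/(4π·14.1) = 1.904×10^-4 K/W
  R_diatomaceous earth = (1/0.780 − 1/1.43)/(4πk) = 0.5828/(4π·0.0862) = 0.5380 K/W
  R_mineral wool = (1/1.43 − 1/1.60)/(4πk) = 0.07430/(4π·0.0425) = 0.1391 K/W
  R_conv,out = 1/(4πr²h) = 1/(4π·1.60²·16.6) = 0.001873 K/W
ΣR = 1.904×10^-4 + 0.5380 + 0.1391 + 0.001873 = 0.6792 K/W
Q = ΔT/ΣR = (394 °C − 29.4 °C)/0.6792 = 536.8 W
From the inner boundary to the diatomaceous earth/mineral wool interface, ΣR_partial = 0.5382 K/W.
T_interface = T_in − Q·ΣR_partial = 394 °C − (536.8)(0.5382) = 105 °C

T = 105 °C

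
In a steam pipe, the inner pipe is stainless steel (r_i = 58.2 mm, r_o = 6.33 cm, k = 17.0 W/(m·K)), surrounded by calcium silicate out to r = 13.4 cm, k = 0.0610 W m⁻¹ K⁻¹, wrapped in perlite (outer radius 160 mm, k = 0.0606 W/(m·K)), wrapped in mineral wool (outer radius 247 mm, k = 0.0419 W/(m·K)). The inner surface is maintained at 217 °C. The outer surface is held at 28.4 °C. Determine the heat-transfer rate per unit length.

Q' = 46.3 W/m

Treat each layer as a resistance in series:
  R'_stainless steel = ln(0.0633/0.0582)/(2πk) = 0.08400/(2π·17.0) = 7.864×10^-4 m·K/W
  R'_calcium silicate = ln(0.134/0.0633)/(2πk) = 0.7500/(2π·0.0610) = 1.957 m·K/W
  R'_perlite = ln(0.160/0.134)/(2πk) = 0.1773/(2π·0.0606) = 0.4657 m·K/W
  R'_mineral wool = ln(0.247/0.160)/(2πk) = 0.4342/(2π·0.0419) = 1.649 m·K/W
ΣR = 7.864×10^-4 + 1.957 + 0.4657 + 1.649 = 4.072 m·K/W
Q' = ΔT/ΣR = (217 °C − 28.4 °C)/4.072 = 46.3 W/m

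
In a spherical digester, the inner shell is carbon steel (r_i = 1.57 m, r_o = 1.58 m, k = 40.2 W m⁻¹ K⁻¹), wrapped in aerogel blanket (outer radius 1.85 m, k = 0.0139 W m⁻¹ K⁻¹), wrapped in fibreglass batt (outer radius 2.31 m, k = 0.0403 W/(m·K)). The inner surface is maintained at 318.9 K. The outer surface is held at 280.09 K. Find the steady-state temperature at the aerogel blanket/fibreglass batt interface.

T = 291.2 K

Treat each layer as a resistance in series:
  R_carbon steel = (1/1.57 − 1/1.58)/(4πk) = 0.004031/(4π·40.2) = 7.980×10^-6 K/W
  R_aerogel blanket = (1/1.58 − 1/1.85)/(4πk) = 0.09237/(4π·0.0139) = 0.5288 K/W
  R_fibreglass batt = (1/1.85 − 1/2.31)/(4πk) = 0.1076/(4π·0.0403) = 0.2125 K/W
ΣR = 7.980×10^-6 + 0.5288 + 0.2125 = 0.7413 K/W
Q = ΔT/ΣR = (318.9 K − 280.09 K)/0.7413 = 52.35 W
From the inner boundary to the aerogel blanket/fibreglass batt interface, ΣR_partial = 0.5288 K/W.
T_interface = T_in − Q·ΣR_partial = 318.9 K − (52.35)(0.5288) = 291.2 K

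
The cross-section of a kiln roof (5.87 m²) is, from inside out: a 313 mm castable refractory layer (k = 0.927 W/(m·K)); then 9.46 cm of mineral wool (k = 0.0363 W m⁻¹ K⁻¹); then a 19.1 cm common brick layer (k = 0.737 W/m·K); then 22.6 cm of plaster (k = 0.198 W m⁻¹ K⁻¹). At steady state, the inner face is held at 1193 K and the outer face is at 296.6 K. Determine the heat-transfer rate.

Q = 1210 W

Series thermal resistances, inner to outer:
  R_castable refractory = L/(kA) = 0.313/(0.927·5.87) = 0.05752 K/W
  R_mineral wool = L/(kA) = 0.0946/(0.0363·5.87) = 0.4440 K/W
  R_common brick = L/(kA) = 0.191/(0.737·5.87) = 0.04415 K/W
  R_plaster = L/(kA) = 0.226/(0.198·5.87) = 0.1944 K/W
ΣR = 0.05752 + 0.4440 + 0.04415 + 0.1944 = 0.7401 K/W
Q = ΔT/ΣR = (1193 K − 296.6 K)/0.7401 = 1210 W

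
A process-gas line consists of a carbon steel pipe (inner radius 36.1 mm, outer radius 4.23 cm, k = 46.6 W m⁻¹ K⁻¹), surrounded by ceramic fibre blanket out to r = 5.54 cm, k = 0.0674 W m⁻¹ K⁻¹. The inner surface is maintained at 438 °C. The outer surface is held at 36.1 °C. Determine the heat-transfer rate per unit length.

Series thermal resistances, inner to outer:
  R'_carbon steel = ln(0.0423/0.0361)/(2πk) = 0.1585/(2π·46.6) = 5.413×10^-4 m·K/W
  R'_ceramic fibre blanket = ln(0.0554/0.0423)/(2πk) = 0.2698/(2π·0.0674) = 0.6371 m·K/W
ΣR = 5.413×10^-4 + 0.6371 = 0.6376 m·K/W
Q' = ΔT/ΣR = (438 °C − 36.1 °C)/0.6376 = 630 W/m

Q' = 630 W/m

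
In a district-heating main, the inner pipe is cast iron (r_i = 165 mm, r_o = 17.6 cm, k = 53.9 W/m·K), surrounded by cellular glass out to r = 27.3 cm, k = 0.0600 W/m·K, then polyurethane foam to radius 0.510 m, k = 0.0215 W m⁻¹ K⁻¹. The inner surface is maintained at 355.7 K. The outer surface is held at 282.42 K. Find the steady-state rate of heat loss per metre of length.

Q' = 12.7 W/m

Series thermal resistances, inner to outer:
  R'_cast iron = ln(0.176/0.165)/(2πk) = 0.06454/(2π·53.9) = 1.906×10^-4 m·K/W
  R'_cellular glass = ln(0.273/0.176)/(2πk) = 0.4390/(2π·0.0600) = 1.164 m·K/W
  R'_polyurethane foam = ln(0.510/0.273)/(2πk) = 0.6249/(2π·0.0215) = 4.626 m·K/W
ΣR = 1.906×10^-4 + 1.164 + 4.626 = 5.790 m·K/W
Q' = ΔT/ΣR = (355.7 K − 282.42 K)/5.790 = 12.7 W/m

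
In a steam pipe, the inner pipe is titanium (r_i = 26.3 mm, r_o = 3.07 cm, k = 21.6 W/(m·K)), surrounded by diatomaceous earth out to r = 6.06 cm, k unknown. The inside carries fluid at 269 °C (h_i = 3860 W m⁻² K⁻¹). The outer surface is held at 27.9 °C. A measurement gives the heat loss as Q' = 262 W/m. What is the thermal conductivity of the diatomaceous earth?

k = 0.118 W/m·K

ΣR = ΔT/Q' = |269 − 27.9|/262 = 0.9202 m·K/W
Known resistances:
  R'_conv,in = 1/(2πr h) = 1/(2π·0.0263·3860) = 0.001568 m·K/W
  R'_titanium = ln(0.0307/0.0263)/(2πk) = 0.1547/(2π·21.6) = 0.001140 m·K/W
R_diatomaceous earth = ΣR − ΣR_known = 0.9202 − 0.002708 = 0.9175 m·K/W
ln(r₂/r₁)/(2πk) = 0.9175 ⇒ k = 0.6800/(2π·0.9175) = 0.118 W/m·K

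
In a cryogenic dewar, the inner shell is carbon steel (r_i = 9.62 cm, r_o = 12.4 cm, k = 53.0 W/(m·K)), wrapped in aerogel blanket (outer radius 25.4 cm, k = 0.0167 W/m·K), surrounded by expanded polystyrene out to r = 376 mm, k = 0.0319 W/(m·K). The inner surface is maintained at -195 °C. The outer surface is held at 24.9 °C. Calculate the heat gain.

Treat each layer as a resistance in series:
  R_carbon steel = (1/0.0962 − 1/0.124)/(4πk) = 2.330/(4π·53.0) = 0.003499 K/W
  R_aerogel blanket = (1/0.124 − 1/0.254)/(4πk) = 4.128/(4π·0.0167) = 19.67 K/W
  R_expanded polystyrene = (1/0.254 − 1/0.376)/(4πk) = 1.277/(4π·0.0319) = 3.187 K/W
ΣR = 0.003499 + 19.67 + 3.187 = 22.86 K/W
Q = ΔT/ΣR = (-195 °C − 24.9 °C)/22.86 = -9.62 W
(Negative Q ⇒ heat flows inward; heat gain = 9.62 W.)

Q = 9.62 W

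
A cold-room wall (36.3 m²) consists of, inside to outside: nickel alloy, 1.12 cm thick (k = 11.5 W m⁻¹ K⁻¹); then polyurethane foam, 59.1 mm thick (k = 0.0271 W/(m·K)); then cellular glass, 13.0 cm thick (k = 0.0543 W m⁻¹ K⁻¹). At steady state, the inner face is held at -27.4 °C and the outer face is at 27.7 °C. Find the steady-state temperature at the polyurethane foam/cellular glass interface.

T = -1.13 °C

Resistance network (inner→outer):
  R_nickel alloy = L/(kA) = 0.0112/(11.5·36.3) = 2.683×10^-5 K/W
  R_polyurethane foam = L/(kA) = 0.0591/(0.0271·36.3) = 0.06008 K/W
  R_cellular glass = L/(kA) = 0.130/(0.0543·36.3) = 0.06595 K/W
ΣR = 2.683×10^-5 + 0.06008 + 0.06595 = 0.1261 K/W
Q = ΔT/ΣR = (-27.4 °C − 27.7 °C)/0.1261 = -437.0 W
From the inner boundary to the polyurethane foam/cellular glass interface, ΣR_partial = 0.06011 K/W.
T_interface = T_in − Q·ΣR_partial = -27.4 °C − (-437.0)(0.06011) = -1.13 °C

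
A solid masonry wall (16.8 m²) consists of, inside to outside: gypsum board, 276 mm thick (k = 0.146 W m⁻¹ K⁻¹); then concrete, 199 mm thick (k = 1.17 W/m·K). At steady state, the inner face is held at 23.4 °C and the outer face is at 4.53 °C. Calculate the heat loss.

Q = 154 W

Series thermal resistances, inner to outer:
  R_gypsum board = L/(kA) = 0.276/(0.146·16.8) = 0.1125 K/W
  R_concrete = L/(kA) = 0.199/(1.17·16.8) = 0.01012 K/W
ΣR = 0.1125 + 0.01012 = 0.1226 K/W
Q = ΔT/ΣR = (23.4 °C − 4.53 °C)/0.1226 = 154 W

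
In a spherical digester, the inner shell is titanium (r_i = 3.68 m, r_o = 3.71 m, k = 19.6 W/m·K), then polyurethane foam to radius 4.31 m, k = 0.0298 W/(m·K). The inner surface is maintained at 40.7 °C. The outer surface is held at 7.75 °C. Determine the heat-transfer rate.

Series thermal resistances, inner to outer:
  R_titanium = (1/3.68 − 1/3.71)/(4πk) = 0.002197/(4π·19.6) = 8.921×10^-6 K/W
  R_polyurethane foam = (1/3.71 − 1/4.31)/(4πk) = 0.03752/(4π·0.0298) = 0.1002 K/W
ΣR = 8.921×10^-6 + 0.1002 = 0.1002 K/W
Q = ΔT/ΣR = (40.7 °C − 7.75 °C)/0.1002 = 329 W

Q = 329 W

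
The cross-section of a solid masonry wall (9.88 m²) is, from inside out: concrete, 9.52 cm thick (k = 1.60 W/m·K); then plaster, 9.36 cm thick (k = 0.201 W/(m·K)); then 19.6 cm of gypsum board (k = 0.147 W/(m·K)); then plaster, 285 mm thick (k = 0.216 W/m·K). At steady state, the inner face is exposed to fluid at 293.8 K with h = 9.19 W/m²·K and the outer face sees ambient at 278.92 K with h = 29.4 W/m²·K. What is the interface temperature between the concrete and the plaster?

T = 293.0 K

Series thermal resistances, inner to outer:
  R_conv,in = 1/(hA) = 1/(9.19·9.88) = 0.01101 K/W
  R_concrete = L/(kA) = 0.0952/(1.60·9.88) = 0.006022 K/W
  R_plaster = L/(kA) = 0.0936/(0.201·9.88) = 0.04713 K/W
  R_gypsum board = L/(kA) = 0.196/(0.147·9.88) = 0.1350 K/W
  R_plaster = L/(kA) = 0.285/(0.216·9.88) = 0.1335 K/W
  R_conv,out = 1/(hA) = 1/(29.4·9.88) = 0.003443 K/W
ΣR = 0.01101 + 0.006022 + 0.04713 + 0.1350 + 0.1335 + 0.003443 = 0.3361 K/W
Q = ΔT/ΣR = (293.8 K − 278.92 K)/0.3361 = 44.27 W
From the inner boundary to the concrete/plaster interface, ΣR_partial = 0.01703 K/W.
T_interface = T_in − Q·ΣR_partial = 293.8 K − (44.27)(0.01703) = 293.0 K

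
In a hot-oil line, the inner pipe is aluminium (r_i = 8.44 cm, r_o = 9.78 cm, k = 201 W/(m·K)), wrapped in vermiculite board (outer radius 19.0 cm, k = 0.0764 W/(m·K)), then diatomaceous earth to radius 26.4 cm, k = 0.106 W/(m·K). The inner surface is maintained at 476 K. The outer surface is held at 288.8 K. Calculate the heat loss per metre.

Resistance network (inner→outer):
  R'_aluminium = ln(0.0978/0.0844)/(2πk) = 0.1474/(2π·201) = 1.167×10^-4 m·K/W
  R'_vermiculite board = ln(0.190/0.0978)/(2πk) = 0.6641/(2π·0.0764) = 1.383 m·K/W
  R'_diatomaceous earth = ln(0.264/0.190)/(2πk) = 0.3289/(2π·0.106) = 0.4939 m·K/W
ΣR = 1.167×10^-4 + 1.383 + 0.4939 = 1.877 m·K/W
Q' = ΔT/ΣR = (476 K − 288.8 K)/1.877 = 99.7 W/m

Q' = 99.7 W/m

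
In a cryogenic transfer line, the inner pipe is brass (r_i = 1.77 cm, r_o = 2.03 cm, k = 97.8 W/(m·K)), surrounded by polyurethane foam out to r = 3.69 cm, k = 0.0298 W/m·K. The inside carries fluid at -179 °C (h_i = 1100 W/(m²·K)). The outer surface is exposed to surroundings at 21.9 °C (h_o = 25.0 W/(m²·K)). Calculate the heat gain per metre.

Q' = 59.6 W/m

Resistance network (inner→outer):
  R'_conv,in = 1/(2πr h) = 1/(2π·0.0177·1100) = 0.008174 m·K/W
  R'_brass = ln(0.0203/0.0177)/(2πk) = 0.1371/(2π·97.8) = 2.230×10^-4 m·K/W
  R'_polyurethane foam = ln(0.0369/0.0203)/(2πk) = 0.5976/(2π·0.0298) = 3.192 m·K/W
  R'_conv,out = 1/(2πr h) = 1/(2π·0.0369·25.0) = 0.1725 m·K/W
ΣR = 0.008174 + 2.230×10^-4 + 3.192 + 0.1725 = 3.373 m·K/W
Q' = ΔT/ΣR = (-179 °C − 21.9 °C)/3.373 = -59.6 W/m
(Negative Q' ⇒ heat flows inward; heat gain = 59.6 W/m.)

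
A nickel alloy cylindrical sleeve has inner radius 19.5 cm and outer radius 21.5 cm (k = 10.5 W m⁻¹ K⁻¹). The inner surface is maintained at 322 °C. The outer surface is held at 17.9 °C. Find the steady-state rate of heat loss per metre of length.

Q' = 205 kW/m

Q' = 2πk·ΔT/ln(r₂/r₁) = 2π × 10.5 × 304.1 / ln(0.215/0.195) = 2.05×10^5 W/m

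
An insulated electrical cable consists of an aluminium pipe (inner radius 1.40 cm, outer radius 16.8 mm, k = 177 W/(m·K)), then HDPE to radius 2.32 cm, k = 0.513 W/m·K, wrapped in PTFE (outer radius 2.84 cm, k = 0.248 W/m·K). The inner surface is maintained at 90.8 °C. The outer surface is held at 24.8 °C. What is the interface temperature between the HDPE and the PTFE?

Resistance network (inner→outer):
  R'_aluminium = ln(0.0168/0.0140)/(2πk) = 0.1823/(2π·177) = 1.639×10^-4 m·K/W
  R'_HDPE = ln(0.0232/0.0168)/(2πk) = 0.3228/(2π·0.513) = 0.1001 m·K/W
  R'_PTFE = ln(0.0284/0.0232)/(2πk) = 0.2022/(2π·0.248) = 0.1298 m·K/W
ΣR = 1.639×10^-4 + 0.1001 + 0.1298 = 0.2301 m·K/W
Q' = ΔT/ΣR = (90.8 °C − 24.8 °C)/0.2301 = 286.8 W/m
From the inner boundary to the HDPE/PTFE interface, ΣR_partial = 0.1003 m·K/W.
T_interface = T_in − Q'·ΣR_partial = 90.8 °C − (286.8)(0.1003) = 62.0 °C

T = 62.0 °C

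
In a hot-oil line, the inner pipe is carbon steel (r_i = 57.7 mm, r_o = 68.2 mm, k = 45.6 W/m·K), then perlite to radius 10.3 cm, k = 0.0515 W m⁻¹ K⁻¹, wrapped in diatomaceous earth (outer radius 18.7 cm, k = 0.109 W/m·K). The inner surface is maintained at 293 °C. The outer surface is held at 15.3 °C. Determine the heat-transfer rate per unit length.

Q' = 129 W/m

Treat each layer as a resistance in series:
  R'_carbon steel = ln(0.0682/0.0577)/(2πk) = 0.1672/(2π·45.6) = 5.835×10^-4 m·K/W
  R'_perlite = ln(0.103/0.0682)/(2πk) = 0.4123/(2π·0.0515) = 1.274 m·K/W
  R'_diatomaceous earth = ln(0.187/0.103)/(2πk) = 0.5964/(2π·0.109) = 0.8708 m·K/W
ΣR = 5.835×10^-4 + 1.274 + 0.8708 = 2.145 m·K/W
Q' = ΔT/ΣR = (293 °C − 15.3 °C)/2.145 = 129 W/m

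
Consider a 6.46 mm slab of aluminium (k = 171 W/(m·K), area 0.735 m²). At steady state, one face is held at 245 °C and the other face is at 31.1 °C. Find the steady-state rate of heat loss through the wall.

Q = 4.16×10^6 W

Q = kA·ΔT/L = 171 × 0.735 × |245 °C − 31.1 °C| / 0.00646 = 4.16×10^6 W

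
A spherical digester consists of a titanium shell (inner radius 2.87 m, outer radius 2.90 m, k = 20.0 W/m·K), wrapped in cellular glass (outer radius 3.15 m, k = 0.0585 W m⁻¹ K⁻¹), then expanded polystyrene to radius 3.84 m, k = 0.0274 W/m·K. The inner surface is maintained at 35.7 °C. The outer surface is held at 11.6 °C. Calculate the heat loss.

Q = 119 W

Series thermal resistances, inner to outer:
  R_titanium = (1/2.87 − 1/2.90)/(4πk) = 0.003604/(4π·20.0) = 1.434×10^-5 K/W
  R_cellular glass = (1/2.90 − 1/3.15)/(4πk) = 0.02737/(4π·0.0585) = 0.03723 K/W
  R_expanded polystyrene = (1/3.15 − 1/3.84)/(4πk) = 0.05704/(4π·0.0274) = 0.1657 K/W
ΣR = 1.434×10^-5 + 0.03723 + 0.1657 = 0.2029 K/W
Q = ΔT/ΣR = (35.7 °C − 11.6 °C)/0.2029 = 119 W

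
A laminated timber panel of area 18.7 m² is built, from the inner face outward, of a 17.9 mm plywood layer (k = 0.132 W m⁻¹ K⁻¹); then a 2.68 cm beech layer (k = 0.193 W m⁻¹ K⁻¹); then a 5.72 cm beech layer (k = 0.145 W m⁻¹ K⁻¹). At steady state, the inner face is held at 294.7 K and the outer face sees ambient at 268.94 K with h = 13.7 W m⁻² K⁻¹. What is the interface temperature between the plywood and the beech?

T = 290.0 K

Treat each layer as a resistance in series:
  R_plywood = L/(kA) = 0.0179/(0.132·18.7) = 0.007252 K/W
  R_beech = L/(kA) = 0.0268/(0.193·18.7) = 0.007426 K/W
  R_beech = L/(kA) = 0.0572/(0.145·18.7) = 0.02110 K/W
  R_conv,out = 1/(hA) = 1/(13.7·18.7) = 0.003903 K/W
ΣR = 0.007252 + 0.007426 + 0.02110 + 0.003903 = 0.03968 K/W
Q = ΔT/ΣR = (294.7 K − 268.94 K)/0.03968 = 649.2 W
From the inner boundary to the plywood/beech interface, ΣR_partial = 0.007252 K/W.
T_interface = T_in − Q·ΣR_partial = 294.7 K − (649.2)(0.007252) = 290.0 K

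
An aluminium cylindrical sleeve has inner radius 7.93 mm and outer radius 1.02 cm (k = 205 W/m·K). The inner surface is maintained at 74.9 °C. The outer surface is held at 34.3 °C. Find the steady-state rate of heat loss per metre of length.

Q' = 2πk·ΔT/ln(r₂/r₁) = 2π × 205 × 40.6 / ln(0.0102/0.00793) = 2.08×10^5 W/m

Q' = 2.08×10^5 W/m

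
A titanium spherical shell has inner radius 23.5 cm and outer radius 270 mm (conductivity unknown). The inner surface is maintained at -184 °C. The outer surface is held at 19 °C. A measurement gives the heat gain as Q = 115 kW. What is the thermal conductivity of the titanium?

ΣR = ΔT/Q = |-184 − 19|/1.15×10^5 = 0.001765 K/W
(1/r₁−1/r₂)/(4πk) = 0.001765 ⇒ k = 0.5516/(4π·0.001765) = 24.9 W/m·K

k = 24.9 W/m·K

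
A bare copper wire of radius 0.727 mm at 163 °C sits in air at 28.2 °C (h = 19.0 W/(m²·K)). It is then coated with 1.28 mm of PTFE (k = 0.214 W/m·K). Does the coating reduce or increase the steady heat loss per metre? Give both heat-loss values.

increases: 11.7 → 27.3 W/m

Critical radius for a cylinder: r_cr = k/h = 0.0113 m = 1.13 cm.
Outer radius after coating: r₂ = 7.27×10^-4 + 0.00128 = 0.002007 m.
Since r₁ < r_cr and r₂ ≤ r_cr, the coating moves toward the maximum at r_cr — heat loss rises.
Bare: R = 1/(2πr₁h) = 11.52 m·K/W; Q = 134.8/11.52 = 11.7 W/m.
Coated: R = R_cond + R_conv = 4.929 m·K/W; Q = 134.8/4.929 = 27.3 W/m.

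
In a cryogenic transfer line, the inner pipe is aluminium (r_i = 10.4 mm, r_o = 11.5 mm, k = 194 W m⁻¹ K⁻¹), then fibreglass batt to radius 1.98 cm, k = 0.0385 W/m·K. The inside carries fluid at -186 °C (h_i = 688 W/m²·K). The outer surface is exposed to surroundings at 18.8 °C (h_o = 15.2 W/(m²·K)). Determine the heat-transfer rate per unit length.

Q' = 73.2 W/m

Series thermal resistances, inner to outer:
  R'_conv,in = 1/(2πr h) = 1/(2π·0.0104·688) = 0.02224 m·K/W
  R'_aluminium = ln(0.0115/0.0104)/(2πk) = 0.1005/(2π·194) = 8.248×10^-5 m·K/W
  R'_fibreglass batt = ln(0.0198/0.0115)/(2πk) = 0.5433/(2π·0.0385) = 2.246 m·K/W
  R'_conv,out = 1/(2πr h) = 1/(2π·0.0198·15.2) = 0.5288 m·K/W
ΣR = 0.02224 + 8.248×10^-5 + 2.246 + 0.5288 = 2.797 m·K/W
Q' = ΔT/ΣR = (-186 °C − 18.8 °C)/2.797 = -73.2 W/m
(Negative Q' ⇒ heat flows inward; heat gain = 73.2 W/m.)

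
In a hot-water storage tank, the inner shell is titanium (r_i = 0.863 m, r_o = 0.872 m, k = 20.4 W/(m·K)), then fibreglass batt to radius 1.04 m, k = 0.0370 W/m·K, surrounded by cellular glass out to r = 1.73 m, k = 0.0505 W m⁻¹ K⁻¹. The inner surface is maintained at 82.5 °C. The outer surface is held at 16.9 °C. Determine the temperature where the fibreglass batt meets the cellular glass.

Series thermal resistances, inner to outer:
  R_titanium = (1/0.863 − 1/0.872)/(4πk) = 0.01196/(4π·20.4) = 4.665×10^-5 K/W
  R_fibreglass batt = (1/0.872 − 1/1.04)/(4πk) = 0.1853/(4π·0.0370) = 0.3984 K/W
  R_cellular glass = (1/1.04 − 1/1.73)/(4πk) = 0.3835/(4π·0.0505) = 0.6043 K/W
ΣR = 4.665×10^-5 + 0.3984 + 0.6043 = 1.003 K/W
Q = ΔT/ΣR = (82.5 °C − 16.9 °C)/1.003 = 65.40 W
From the inner boundary to the fibreglass batt/cellular glass interface, ΣR_partial = 0.3984 K/W.
T_interface = T_in − Q·ΣR_partial = 82.5 °C − (65.40)(0.3984) = 56.4 °C

T = 56.4 °C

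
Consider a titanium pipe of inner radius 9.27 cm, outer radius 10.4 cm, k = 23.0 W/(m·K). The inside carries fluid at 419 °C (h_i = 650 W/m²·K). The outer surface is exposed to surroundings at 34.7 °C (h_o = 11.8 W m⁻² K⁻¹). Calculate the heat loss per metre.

Treat each layer as a resistance in series:
  R'_conv,in = 1/(2πr h) = 1/(2π·0.0927·650) = 0.002641 m·K/W
  R'_titanium = ln(0.104/0.0927)/(2πk) = 0.1150/(2π·23.0) = 7.959×10^-4 m·K/W
  R'_conv,out = 1/(2πr h) = 1/(2π·0.104·11.8) = 0.1297 m·K/W
ΣR = 0.002641 + 7.959×10^-4 + 0.1297 = 0.1331 m·K/W
Q' = ΔT/ΣR = (419 °C − 34.7 °C)/0.1331 = 2890 W/m

Q' = 2.89 kW/m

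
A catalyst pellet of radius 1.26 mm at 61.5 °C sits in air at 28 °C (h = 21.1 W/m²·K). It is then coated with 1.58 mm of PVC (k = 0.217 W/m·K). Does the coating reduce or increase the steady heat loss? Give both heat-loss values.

increases: 0.0141 → 0.0532 W

Critical radius for a sphere: r_cr = 2k/h = 0.0206 m = 2.06 cm.
Outer radius after coating: r₂ = 0.00126 + 0.00158 = 0.00284 m.
Since r₁ < r_cr and r₂ ≤ r_cr, the coating moves toward the maximum at r_cr — heat loss rises.
Bare: R = 1/(4πr₁²h) = 2376 K/W; Q = 33.5/2376 = 0.0141 W.
Coated: R = R_cond + R_conv = 629.5 K/W; Q = 33.5/629.5 = 0.0532 W.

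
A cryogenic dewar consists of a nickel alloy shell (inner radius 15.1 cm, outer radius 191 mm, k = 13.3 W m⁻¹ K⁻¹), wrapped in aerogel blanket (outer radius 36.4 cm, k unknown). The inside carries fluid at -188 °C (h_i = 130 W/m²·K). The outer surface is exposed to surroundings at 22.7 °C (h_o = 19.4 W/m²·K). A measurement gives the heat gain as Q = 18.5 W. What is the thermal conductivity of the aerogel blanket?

ΣR = ΔT/Q = |-188 − 22.7|/18.5 = 11.39 K/W
Known resistances:
  R_conv,in = 1/(4πr²h) = 1/(4π·0.151²·130) = 0.02685 K/W
  R_nickel alloy = (1/0.151 − 1/0.191)/(4πk) = 1.387/(4π·13.3) = 0.008298 K/W
  R_conv,out = 1/(4πr²h) = 1/(4π·0.364²·19.4) = 0.03096 K/W
R_aerogel blanket = ΣR − ΣR_known = 11.39 − 0.06611 = 11.32 K/W
(1/r₁−1/r₂)/(4πk) = 11.32 ⇒ k = 2.488/(4π·11.32) = 0.0175 W/m·K

k = 0.0175 W/m·K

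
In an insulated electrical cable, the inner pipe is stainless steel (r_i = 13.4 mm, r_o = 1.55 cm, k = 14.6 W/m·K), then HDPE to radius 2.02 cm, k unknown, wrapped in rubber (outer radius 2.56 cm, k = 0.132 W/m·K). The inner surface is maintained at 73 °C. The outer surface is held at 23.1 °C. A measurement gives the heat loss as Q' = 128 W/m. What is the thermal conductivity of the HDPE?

ΣR = ΔT/Q' = |73 − 23.1|/128 = 0.3898 m·K/W
Known resistances:
  R'_stainless steel = ln(0.0155/0.0134)/(2πk) = 0.1456/(2π·14.6) = 0.001587 m·K/W
  R'_rubber = ln(0.0256/0.0202)/(2πk) = 0.2369/(2π·0.132) = 0.2856 m·K/W
R_HDPE = ΣR − ΣR_known = 0.3898 − 0.2872 = 0.1026 m·K/W
ln(r₂/r₁)/(2πk) = 0.1026 ⇒ k = 0.2648/(2π·0.1026) = 0.411 W/m·K

k = 0.411 W/m·K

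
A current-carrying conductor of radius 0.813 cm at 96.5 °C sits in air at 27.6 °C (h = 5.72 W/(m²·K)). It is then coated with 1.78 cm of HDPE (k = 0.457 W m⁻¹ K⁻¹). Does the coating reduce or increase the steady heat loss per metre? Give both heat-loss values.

Critical radius for a cylinder: r_cr = k/h = 0.0799 m = 7.99 cm.
Outer radius after coating: r₂ = 0.00813 + 0.0178 = 0.02593 m.
Since r₁ < r_cr and r₂ ≤ r_cr, the coating moves toward the maximum at r_cr — heat loss rises.
Bare: R = 1/(2πr₁h) = 3.422 m·K/W; Q = 68.9/3.422 = 20.1 W/m.
Coated: R = R_cond + R_conv = 1.477 m·K/W; Q = 68.9/1.477 = 46.6 W/m.

increases: 20.1 → 46.6 W/m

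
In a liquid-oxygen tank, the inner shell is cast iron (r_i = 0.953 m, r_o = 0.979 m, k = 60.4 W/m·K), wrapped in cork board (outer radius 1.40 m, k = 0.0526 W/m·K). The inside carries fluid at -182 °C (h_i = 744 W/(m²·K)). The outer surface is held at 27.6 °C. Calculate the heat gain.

Q = 451 W

Treat each layer as a resistance in series:
  R_conv,in = 1/(4πr²h) = 1/(4π·0.953²·744) = 1.178×10^-4 K/W
  R_cast iron = (1/0.953 − 1/0.979)/(4πk) = 0.02787/(4π·60.4) = 3.672×10^-5 K/W
  R_cork board = (1/0.979 − 1/1.40)/(4πk) = 0.3072/(4π·0.0526) = 0.4647 K/W
ΣR = 1.178×10^-4 + 3.672×10^-5 + 0.4647 = 0.4649 K/W
Q = ΔT/ΣR = (-182 °C − 27.6 °C)/0.4649 = -451 W
(Negative Q ⇒ heat flows inward; heat gain = 451 W.)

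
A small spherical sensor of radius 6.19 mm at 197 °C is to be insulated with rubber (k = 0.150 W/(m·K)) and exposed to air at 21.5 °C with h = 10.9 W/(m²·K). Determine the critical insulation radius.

For a sphere, r_cr = 2k_ins/h = 2·0.150/10.9 = 0.0275 m = 2.75 cm

r_cr = 2.75 cm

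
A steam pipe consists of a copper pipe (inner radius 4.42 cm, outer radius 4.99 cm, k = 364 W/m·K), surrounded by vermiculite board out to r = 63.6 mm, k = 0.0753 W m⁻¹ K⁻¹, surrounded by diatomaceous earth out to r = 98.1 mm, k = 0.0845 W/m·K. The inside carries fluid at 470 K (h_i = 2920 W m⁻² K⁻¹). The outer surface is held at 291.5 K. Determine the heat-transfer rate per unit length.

Resistance network (inner→outer):
  R'_conv,in = 1/(2πr h) = 1/(2π·0.0442·2920) = 0.001233 m·K/W
  R'_copper = ln(0.0499/0.0442)/(2πk) = 0.1213/(2π·364) = 5.304×10^-5 m·K/W
  R'_vermiculite board = ln(0.0636/0.0499)/(2πk) = 0.2426/(2π·0.0753) = 0.5127 m·K/W
  R'_diatomaceous earth = ln(0.0981/0.0636)/(2πk) = 0.4334/(2π·0.0845) = 0.8163 m·K/W
ΣR = 0.001233 + 5.304×10^-5 + 0.5127 + 0.8163 = 1.330 m·K/W
Q' = ΔT/ΣR = (470 K − 291.5 K)/1.330 = 134 W/m

Q' = 134 W/m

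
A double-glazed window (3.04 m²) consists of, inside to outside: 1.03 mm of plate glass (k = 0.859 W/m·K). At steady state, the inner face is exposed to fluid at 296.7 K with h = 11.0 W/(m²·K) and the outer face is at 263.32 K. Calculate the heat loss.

Q = 1100 W

Treat each layer as a resistance in series:
  R_conv,in = 1/(hA) = 1/(11.0·3.04) = 0.02990 K/W
  R_plate glass = L/(kA) = 0.00103/(0.859·3.04) = 3.944×10^-4 K/W
ΣR = 0.02990 + 3.944×10^-4 = 0.03029 K/W
Q = ΔT/ΣR = (296.7 K − 263.32 K)/0.03029 = 1100 W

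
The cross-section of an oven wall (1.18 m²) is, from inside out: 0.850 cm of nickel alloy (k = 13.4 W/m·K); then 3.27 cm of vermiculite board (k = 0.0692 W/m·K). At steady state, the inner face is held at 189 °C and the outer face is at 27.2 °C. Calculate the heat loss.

Resistance network (inner→outer):
  R_nickel alloy = L/(kA) = 0.00850/(13.4·1.18) = 5.376×10^-4 K/W
  R_vermiculite board = L/(kA) = 0.0327/(0.0692·1.18) = 0.4005 K/W
ΣR = 5.376×10^-4 + 0.4005 = 0.4010 K/W
Q = ΔT/ΣR = (189 °C − 27.2 °C)/0.4010 = 403 W

Q = 403 W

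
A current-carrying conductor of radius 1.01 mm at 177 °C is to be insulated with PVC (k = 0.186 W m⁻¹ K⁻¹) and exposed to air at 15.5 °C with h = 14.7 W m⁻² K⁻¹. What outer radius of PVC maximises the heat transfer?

r_cr = 1.27 cm

For a cylinder, r_cr = k_ins/h = 0.186/14.7 = 0.0127 m = 1.27 cm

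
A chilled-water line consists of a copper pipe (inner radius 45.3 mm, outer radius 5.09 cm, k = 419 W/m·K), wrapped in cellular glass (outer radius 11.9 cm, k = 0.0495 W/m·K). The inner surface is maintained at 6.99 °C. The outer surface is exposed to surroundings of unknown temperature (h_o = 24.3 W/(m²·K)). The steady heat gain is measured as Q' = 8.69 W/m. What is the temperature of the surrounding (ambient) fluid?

T_out = 31.2 °C

Series resistances:
  R'_copper = ln(0.0509/0.0453)/(2πk) = 0.1166/(2π·419) = 4.427×10^-5 m·K/W
  R'_cellular glass = ln(0.119/0.0509)/(2πk) = 0.8493/(2π·0.0495) = 2.731 m·K/W
  R'_conv,out = 1/(2πr h) = 1/(2π·0.119·24.3) = 0.05504 m·K/W
ΣR = 2.786 m·K/W
ΔT = Q'·ΣR = 8.69 × 2.786 = 24.21 K
Heat flows inward, so T_out = T_in + ΔT = 6.99 + 24.21 = 31.2 °C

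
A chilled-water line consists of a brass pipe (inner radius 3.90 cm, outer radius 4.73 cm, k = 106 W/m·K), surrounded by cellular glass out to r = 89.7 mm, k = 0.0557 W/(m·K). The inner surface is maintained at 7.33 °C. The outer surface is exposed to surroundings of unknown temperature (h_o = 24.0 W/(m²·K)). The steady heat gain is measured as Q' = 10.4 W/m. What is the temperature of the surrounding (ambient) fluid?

Series resistances:
  R'_brass = ln(0.0473/0.0390)/(2πk) = 0.1929/(2π·106) = 2.897×10^-4 m·K/W
  R'_cellular glass = ln(0.0897/0.0473)/(2πk) = 0.6400/(2π·0.0557) = 1.829 m·K/W
  R'_conv,out = 1/(2πr h) = 1/(2π·0.0897·24.0) = 0.07393 m·K/W
ΣR = 1.903 m·K/W
ΔT = Q'·ΣR = 10.4 × 1.903 = 19.79 K
Heat flows inward, so T_out = T_in + ΔT = 7.33 + 19.79 = 27.1 °C

T_out = 27.1 °C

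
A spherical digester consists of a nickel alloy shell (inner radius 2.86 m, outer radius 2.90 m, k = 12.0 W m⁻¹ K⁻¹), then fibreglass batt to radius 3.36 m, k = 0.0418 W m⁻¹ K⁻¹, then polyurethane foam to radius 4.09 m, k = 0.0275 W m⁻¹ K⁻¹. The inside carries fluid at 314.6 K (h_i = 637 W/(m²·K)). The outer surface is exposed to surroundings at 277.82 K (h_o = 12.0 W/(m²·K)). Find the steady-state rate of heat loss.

Q = 151 W

Series thermal resistances, inner to outer:
  R_conv,in = 1/(4πr²h) = 1/(4π·2.86²·637) = 1.527×10^-5 K/W
  R_nickel alloy = (1/2.86 − 1/2.90)/(4πk) = 0.004823/(4π·12.0) = 3.198×10^-5 K/W
  R_fibreglass batt = (1/2.90 − 1/3.36)/(4πk) = 0.04721/(4π·0.0418) = 0.08987 K/W
  R_polyurethane foam = (1/3.36 − 1/4.09)/(4πk) = 0.05312/(4π·0.0275) = 0.1537 K/W
  R_conv,out = 1/(4πr²h) = 1/(4π·4.09²·12.0) = 3.964×10^-4 K/W
ΣR = 1.527×10^-5 + 3.198×10^-5 + 0.08987 + 0.1537 + 3.964×10^-4 = 0.2440 K/W
Q = ΔT/ΣR = (314.6 K − 277.82 K)/0.2440 = 151 W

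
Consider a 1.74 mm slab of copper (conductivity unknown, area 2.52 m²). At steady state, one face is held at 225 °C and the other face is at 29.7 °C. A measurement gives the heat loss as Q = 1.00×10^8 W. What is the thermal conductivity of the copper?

ΣR = ΔT/Q = |225 − 29.7|/1.00×10^8 = 1.953×10^-6 K/W
L/(kA) = 1.953×10^-6 ⇒ k = 0.00174/(1.953×10^-6·2.52) = 354 W/m·K

k = 354 W/m·K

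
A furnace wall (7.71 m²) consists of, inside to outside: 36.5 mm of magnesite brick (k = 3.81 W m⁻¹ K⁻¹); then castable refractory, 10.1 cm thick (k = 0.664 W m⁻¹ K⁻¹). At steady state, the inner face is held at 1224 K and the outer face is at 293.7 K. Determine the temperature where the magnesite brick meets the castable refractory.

T = 1169 K

Treat each layer as a resistance in series:
  R_magnesite brick = L/(kA) = 0.0365/(3.81·7.71) = 0.001243 K/W
  R_castable refractory = L/(kA) = 0.101/(0.664·7.71) = 0.01973 K/W
ΣR = 0.001243 + 0.01973 = 0.02097 K/W
Q = ΔT/ΣR = (1224 K − 293.7 K)/0.02097 = 44360 W
From the inner boundary to the magnesite brick/castable refractory interface, ΣR_partial = 0.001243 K/W.
T_interface = T_in − Q·ΣR_partial = 1224 K − (44360)(0.001243) = 1169 K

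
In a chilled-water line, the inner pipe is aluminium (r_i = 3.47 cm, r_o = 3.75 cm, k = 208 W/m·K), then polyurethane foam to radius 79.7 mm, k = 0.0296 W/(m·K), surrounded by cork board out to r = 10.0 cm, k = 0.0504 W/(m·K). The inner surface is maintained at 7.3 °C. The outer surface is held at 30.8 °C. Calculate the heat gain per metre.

Q' = 4.93 W/m

Series thermal resistances, inner to outer:
  R'_aluminium = ln(0.0375/0.0347)/(2πk) = 0.07760/(2π·208) = 5.938×10^-5 m·K/W
  R'_polyurethane foam = ln(0.0797/0.0375)/(2πk) = 0.7539/(2π·0.0296) = 4.054 m·K/W
  R'_cork board = ln(0.100/0.0797)/(2πk) = 0.2269/(2π·0.0504) = 0.7165 m·K/W
ΣR = 5.938×10^-5 + 4.054 + 0.7165 = 4.771 m·K/W
Q' = ΔT/ΣR = (7.3 °C − 30.8 °C)/4.771 = -4.93 W/m
(Negative Q' ⇒ heat flows inward; heat gain = 4.93 W/m.)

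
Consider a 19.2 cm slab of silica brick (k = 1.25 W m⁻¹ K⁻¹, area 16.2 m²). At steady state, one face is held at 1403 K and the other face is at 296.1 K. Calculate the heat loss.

Q = 1.17×10^5 W

Q = kA·ΔT/L = 1.25 × 16.2 × |1403 K − 296.1 K| / 0.192 = 1.17×10^5 W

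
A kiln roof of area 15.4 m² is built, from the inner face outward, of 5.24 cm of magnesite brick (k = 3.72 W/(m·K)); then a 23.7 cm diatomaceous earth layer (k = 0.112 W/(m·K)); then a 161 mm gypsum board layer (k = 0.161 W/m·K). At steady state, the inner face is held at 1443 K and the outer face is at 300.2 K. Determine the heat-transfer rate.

Treat each layer as a resistance in series:
  R_magnesite brick = L/(kA) = 0.0524/(3.72·15.4) = 9.147×10^-4 K/W
  R_diatomaceous earth = L/(kA) = 0.237/(0.112·15.4) = 0.1374 K/W
  R_gypsum board = L/(kA) = 0.161/(0.161·15.4) = 0.06494 K/W
ΣR = 9.147×10^-4 + 0.1374 + 0.06494 = 0.2033 K/W
Q = ΔT/ΣR = (1443 K − 300.2 K)/0.2033 = 5620 W

Q = 5.62 kW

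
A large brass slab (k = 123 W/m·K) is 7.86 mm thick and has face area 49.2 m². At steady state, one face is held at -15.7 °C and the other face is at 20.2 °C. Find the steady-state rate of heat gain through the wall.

Q = 27600 kW

Q = kA·ΔT/L = 123 × 49.2 × |-15.7 °C − 20.2 °C| / 0.00786 = 2.76×10^7 W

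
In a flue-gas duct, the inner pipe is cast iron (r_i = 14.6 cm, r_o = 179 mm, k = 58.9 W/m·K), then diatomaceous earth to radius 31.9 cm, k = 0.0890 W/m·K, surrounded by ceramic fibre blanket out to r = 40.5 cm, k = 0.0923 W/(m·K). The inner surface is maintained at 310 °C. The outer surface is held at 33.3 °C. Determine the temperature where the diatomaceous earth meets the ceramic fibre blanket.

T = 112 °C

Treat each layer as a resistance in series:
  R'_cast iron = ln(0.179/0.146)/(2πk) = 0.2038/(2π·58.9) = 5.506×10^-4 m·K/W
  R'_diatomaceous earth = ln(0.319/0.179)/(2πk) = 0.5778/(2π·0.0890) = 1.033 m·K/W
  R'_ceramic fibre blanket = ln(0.405/0.319)/(2πk) = 0.2387/(2π·0.0923) = 0.4116 m·K/W
ΣR = 5.506×10^-4 + 1.033 + 0.4116 = 1.445 m·K/W
Q' = ΔT/ΣR = (310 °C − 33.3 °C)/1.445 = 191.5 W/m
From the inner boundary to the diatomaceous earth/ceramic fibre blanket interface, ΣR_partial = 1.034 m·K/W.
T_interface = T_in − Q'·ΣR_partial = 310 °C − (191.5)(1.034) = 112 °C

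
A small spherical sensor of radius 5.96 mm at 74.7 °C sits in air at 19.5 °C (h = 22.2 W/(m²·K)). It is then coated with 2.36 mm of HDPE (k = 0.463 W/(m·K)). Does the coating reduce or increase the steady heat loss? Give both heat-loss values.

Critical radius for a sphere: r_cr = 2k/h = 0.0417 m = 4.17 cm.
Outer radius after coating: r₂ = 0.00596 + 0.00236 = 0.00832 m.
Since r₁ < r_cr and r₂ ≤ r_cr, the coating moves toward the maximum at r_cr — heat loss rises.
Bare: R = 1/(4πr₁²h) = 100.9 K/W; Q = 55.2/100.9 = 0.547 W.
Coated: R = R_cond + R_conv = 59.96 K/W; Q = 55.2/59.96 = 0.921 W.

increases: 0.547 → 0.921 W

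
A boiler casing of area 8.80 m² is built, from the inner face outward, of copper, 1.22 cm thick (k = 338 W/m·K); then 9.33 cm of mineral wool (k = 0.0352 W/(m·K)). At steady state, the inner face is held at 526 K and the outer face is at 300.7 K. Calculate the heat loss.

Q = 748 W

Resistance network (inner→outer):
  R_copper = L/(kA) = 0.0122/(338·8.80) = 4.102×10^-6 K/W
  R_mineral wool = L/(kA) = 0.0933/(0.0352·8.80) = 0.3012 K/W
ΣR = 4.102×10^-6 + 0.3012 = 0.3012 K/W
Q = ΔT/ΣR = (526 K − 300.7 K)/0.3012 = 748 W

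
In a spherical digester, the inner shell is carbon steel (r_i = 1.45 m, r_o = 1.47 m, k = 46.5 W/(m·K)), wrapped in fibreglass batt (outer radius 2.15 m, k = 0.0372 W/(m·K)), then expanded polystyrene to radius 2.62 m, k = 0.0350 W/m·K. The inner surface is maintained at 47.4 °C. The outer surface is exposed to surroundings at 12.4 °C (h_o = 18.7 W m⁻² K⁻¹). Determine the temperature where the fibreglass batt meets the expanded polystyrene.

T = 22.6 °C

Resistance network (inner→outer):
  R_carbon steel = (1/1.45 − 1/1.47)/(4πk) = 0.009383/(4π·46.5) = 1.606×10^-5 K/W
  R_fibreglass batt = (1/1.47 − 1/2.15)/(4πk) = 0.2152/(4π·0.0372) = 0.4603 K/W
  R_expanded polystyrene = (1/2.15 − 1/2.62)/(4πk) = 0.08344/(4π·0.0350) = 0.1897 K/W
  R_conv,out = 1/(4πr²h) = 1/(4π·2.62²·18.7) = 6.199×10^-4 K/W
ΣR = 1.606×10^-5 + 0.4603 + 0.1897 + 6.199×10^-4 = 0.6506 K/W
Q = ΔT/ΣR = (47.4 °C − 12.4 °C)/0.6506 = 53.80 W
From the inner boundary to the fibreglass batt/expanded polystyrene interface, ΣR_partial = 0.4603 K/W.
T_interface = T_in − Q·ΣR_partial = 47.4 °C − (53.80)(0.4603) = 22.6 °C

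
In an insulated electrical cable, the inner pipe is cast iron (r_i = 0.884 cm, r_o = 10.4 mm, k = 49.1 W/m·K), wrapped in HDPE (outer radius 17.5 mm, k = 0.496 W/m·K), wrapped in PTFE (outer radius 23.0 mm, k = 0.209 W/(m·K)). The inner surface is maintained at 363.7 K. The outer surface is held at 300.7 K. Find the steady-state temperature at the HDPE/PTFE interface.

Series thermal resistances, inner to outer:
  R'_cast iron = ln(0.0104/0.00884)/(2πk) = 0.1625/(2π·49.1) = 5.268×10^-4 m·K/W
  R'_HDPE = ln(0.0175/0.0104)/(2πk) = 0.5204/(2π·0.496) = 0.1670 m·K/W
  R'_PTFE = ln(0.0230/0.0175)/(2πk) = 0.2733/(2π·0.209) = 0.2081 m·K/W
ΣR = 5.268×10^-4 + 0.1670 + 0.2081 = 0.3756 m·K/W
Q' = ΔT/ΣR = (363.7 K − 300.7 K)/0.3756 = 167.7 W/m
From the inner boundary to the HDPE/PTFE interface, ΣR_partial = 0.1675 m·K/W.
T_interface = T_in − Q'·ΣR_partial = 363.7 K − (167.7)(0.1675) = 335.6 K

T = 335.6 K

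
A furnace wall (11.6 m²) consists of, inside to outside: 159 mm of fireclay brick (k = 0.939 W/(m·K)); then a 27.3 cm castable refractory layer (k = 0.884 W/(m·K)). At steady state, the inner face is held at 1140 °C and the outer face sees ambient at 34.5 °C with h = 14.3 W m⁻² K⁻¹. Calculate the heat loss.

Series thermal resistances, inner to outer:
  R_fireclay brick = L/(kA) = 0.159/(0.939·11.6) = 0.01460 K/W
  R_castable refractory = L/(kA) = 0.273/(0.884·11.6) = 0.02662 K/W
  R_conv,out = 1/(hA) = 1/(14.3·11.6) = 0.006028 K/W
ΣR = 0.01460 + 0.02662 + 0.006028 = 0.04725 K/W
Q = ΔT/ΣR = (1140 °C − 34.5 °C)/0.04725 = 23400 W

Q = 23.4 kW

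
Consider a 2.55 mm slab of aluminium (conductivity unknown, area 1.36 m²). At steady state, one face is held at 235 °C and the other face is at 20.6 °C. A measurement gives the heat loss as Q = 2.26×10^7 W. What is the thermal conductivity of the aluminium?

k = 198 W/m·K

ΣR = ΔT/Q = |235 − 20.6|/2.26×10^7 = 9.487×10^-6 K/W
L/(kA) = 9.487×10^-6 ⇒ k = 0.00255/(9.487×10^-6·1.36) = 198 W/m·K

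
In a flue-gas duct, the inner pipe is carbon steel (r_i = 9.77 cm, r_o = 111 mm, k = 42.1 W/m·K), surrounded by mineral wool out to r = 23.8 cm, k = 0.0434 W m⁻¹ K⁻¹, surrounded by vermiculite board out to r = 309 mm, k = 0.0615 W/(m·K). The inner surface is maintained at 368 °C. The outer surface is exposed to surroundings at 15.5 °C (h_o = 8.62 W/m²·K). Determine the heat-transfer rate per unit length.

Series thermal resistances, inner to outer:
  R'_carbon steel = ln(0.111/0.0977)/(2πk) = 0.1276/(2π·42.1) = 4.825×10^-4 m·K/W
  R'_mineral wool = ln(0.238/0.111)/(2πk) = 0.7627/(2π·0.0434) = 2.797 m·K/W
  R'_vermiculite board = ln(0.309/0.238)/(2πk) = 0.2611/(2π·0.0615) = 0.6756 m·K/W
  R'_conv,out = 1/(2πr h) = 1/(2π·0.309·8.62) = 0.05975 m·K/W
ΣR = 4.825×10^-4 + 2.797 + 0.6756 + 0.05975 = 3.533 m·K/W
Q' = ΔT/ΣR = (368 °C − 15.5 °C)/3.533 = 99.8 W/m

Q' = 99.8 W/m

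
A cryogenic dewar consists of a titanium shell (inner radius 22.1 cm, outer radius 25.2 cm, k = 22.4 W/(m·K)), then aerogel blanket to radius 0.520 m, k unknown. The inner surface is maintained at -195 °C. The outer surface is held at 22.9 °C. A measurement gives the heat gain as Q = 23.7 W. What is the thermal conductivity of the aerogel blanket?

k = 0.0177 W/m·K

ΣR = ΔT/Q = |-195 − 22.9|/23.7 = 9.194 K/W
Known resistances:
  R_titanium = (1/0.221 − 1/0.252)/(4πk) = 0.5566/(4π·22.4) = 0.001977 K/W
R_aerogel blanket = ΣR − ΣR_known = 9.194 − 0.001977 = 9.192 K/W
(1/r₁−1/r₂)/(4πk) = 9.192 ⇒ k = 2.045/(4π·9.192) = 0.0177 W/m·K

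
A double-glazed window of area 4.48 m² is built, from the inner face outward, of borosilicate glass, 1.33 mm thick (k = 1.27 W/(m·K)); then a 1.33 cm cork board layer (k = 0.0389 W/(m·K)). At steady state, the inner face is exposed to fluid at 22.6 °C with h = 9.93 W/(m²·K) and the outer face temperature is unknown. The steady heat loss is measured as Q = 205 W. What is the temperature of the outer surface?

Sum the resistances:
  R_conv,in = 1/(hA) = 1/(9.93·4.48) = 0.02248 K/W
  R_borosilicate glass = L/(kA) = 0.00133/(1.27·4.48) = 2.338×10^-4 K/W
  R_cork board = L/(kA) = 0.0133/(0.0389·4.48) = 0.07632 K/W
ΣR = 0.09903 K/W
ΔT = Q·ΣR = 205 × 0.09903 = 20.30 K
Heat flows outward, so T_out = T_in − ΔT = 22.6 − 20.30 = 2.30 °C

T_out = 2.30 °C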